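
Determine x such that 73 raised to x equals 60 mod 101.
95

Baby-step giant-step with step n = ⌈√101⌉ = 11.
Baby steps 73^j mod 101 (j:value) for j=0..10: 0:1, 1:73, 2:77, 3:66, 4:71, 5:32, 6:13, 7:40, 8:92, 9:50, 10:14.
Giant-step multiplier: 73^(-11) ≡ 73^(100-11) = 73^89 ≡ 59 (mod 101).
Giant steps γ_i = 60·59^i mod 101: γ_0=60, γ_1=5, γ_2=93, γ_3=33, γ_4=28, γ_5=36, γ_6=3, γ_7=76, γ_8=40 (in table at j=7).
x = i·n + j = 8·11 + 7 = 95.
Check: 73^95 ≡ 60 (mod 101).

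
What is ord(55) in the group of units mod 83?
82

83 is prime, so ord(55) divides φ(83) = 82.
Divisors of 82: 1, 2, 41, 82.
Repeated squaring: 55^1 ≡ 55, 55^2 ≡ 37, 55^4 ≡ 41, 55^8 ≡ 21, 55^16 ≡ 26, 55^32 ≡ 12, 55^64 ≡ 61 (mod 83).
Test 55^d mod 83 for each divisor d in increasing order:
55^1 ≡ 55
55^2 ≡ 37
55^41 = 55^32·55^8·55^1 ≡ 82
55^82 = 55^64·55^16·55^2 ≡ 1  ← first divisor giving 1
The order is 82.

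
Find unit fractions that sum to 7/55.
1/8 + 1/440

Greedy algorithm:
7/55: ceiling(55/7) = 8, use 1/8
1/440: ceiling(440/1) = 440, use 1/440
Result: 7/55 = 1/8 + 1/440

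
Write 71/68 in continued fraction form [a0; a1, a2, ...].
[1; 22, 1, 2]

Euclidean algorithm steps:
71 = 1 × 68 + 3
68 = 22 × 3 + 2
3 = 1 × 2 + 1
2 = 2 × 1 + 0
Continued fraction: [1; 22, 1, 2]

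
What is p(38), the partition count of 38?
26015

p(n) counts ways to write n as a sum of positive integers (order ignored).
Euler's pentagonal recurrence: p(k) = p(k-1) + p(k-2) - p(k-5) - p(k-7) + p(k-12) + p(k-15) - ... (offsets j(3j∓1)/2, signs ++--, p(0)=1, p(<0)=0).
DP table for k = 0..37: p(0)=1, p(1)=1, p(2)=2, p(3)=3, p(4)=5, p(5)=7, p(6)=11, p(7)=15, p(8)=22, p(9)=30, p(10)=42, p(11)=56, p(12)=77, p(13)=101, p(14)=135, p(15)=176, p(16)=231, p(17)=297, p(18)=385, p(19)=490, p(20)=627, p(21)=792, p(22)=1002, p(23)=1255, p(24)=1575, p(25)=1958, p(26)=2436, p(27)=3010, p(28)=3718, p(29)=4565, p(30)=5604, p(31)=6842, p(32)=8349, p(33)=10143, p(34)=12310, p(35)=14883, p(36)=17977, p(37)=21637.
Final step: p(38) = p(37) + p(36) - p(33) - p(31) + p(26) + p(23) - p(16) - p(12) + p(3)
= 21637 + 17977 - 10143 - 6842 + 2436 + 1255 - 231 - 77 + 3
= 26015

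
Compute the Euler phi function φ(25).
20

25 = 5^2
φ(n) = n × ∏(1 - 1/p) for each prime p dividing n
φ(25) = 25 × (1 - 1/5) = 20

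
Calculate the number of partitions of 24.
1575

p(n) counts ways to write n as a sum of positive integers (order ignored).
Euler's pentagonal recurrence: p(k) = p(k-1) + p(k-2) - p(k-5) - p(k-7) + p(k-12) + p(k-15) - ... (offsets j(3j∓1)/2, signs ++--, p(0)=1, p(<0)=0).
DP table for k = 0..23: p(0)=1, p(1)=1, p(2)=2, p(3)=3, p(4)=5, p(5)=7, p(6)=11, p(7)=15, p(8)=22, p(9)=30, p(10)=42, p(11)=56, p(12)=77, p(13)=101, p(14)=135, p(15)=176, p(16)=231, p(17)=297, p(18)=385, p(19)=490, p(20)=627, p(21)=792, p(22)=1002, p(23)=1255.
Final step: p(24) = p(23) + p(22) - p(19) - p(17) + p(12) + p(9) - p(2)
= 1255 + 1002 - 490 - 297 + 77 + 30 - 2
= 1575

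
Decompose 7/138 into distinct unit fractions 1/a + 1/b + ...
1/20 + 1/1380

Greedy algorithm:
7/138: ceiling(138/7) = 20, use 1/20
1/1380: ceiling(1380/1) = 1380, use 1/1380
Result: 7/138 = 1/20 + 1/1380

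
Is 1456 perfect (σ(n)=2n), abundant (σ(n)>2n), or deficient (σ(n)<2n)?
abundant

Proper divisors of 1456: sum = 1 + 2 + 4 + 7 + 8 + 13 + 14 + 16 + ... + 182 + 208 + 364 + 728 (19 divisors) = 2016
Since 2016 > 1456, 1456 is abundant.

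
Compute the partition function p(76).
9289091

p(n) counts ways to write n as a sum of positive integers (order ignored).
Euler's pentagonal recurrence: p(k) = p(k-1) + p(k-2) - p(k-5) - p(k-7) + p(k-12) + p(k-15) - ... (offsets j(3j∓1)/2, signs ++--, p(0)=1, p(<0)=0).
DP table for k = 0..75: p(0)=1, p(1)=1, p(2)=2, p(3)=3, p(4)=5, p(5)=7, p(6)=11, p(7)=15, p(8)=22, p(9)=30, p(10)=42, p(11)=56, p(12)=77, p(13)=101, p(14)=135, p(15)=176, p(16)=231, p(17)=297, p(18)=385, p(19)=490, p(20)=627, p(21)=792, p(22)=1002, p(23)=1255, p(24)=1575, p(25)=1958, p(26)=2436, p(27)=3010, p(28)=3718, p(29)=4565, p(30)=5604, p(31)=6842, p(32)=8349, p(33)=10143, p(34)=12310, p(35)=14883, p(36)=17977, p(37)=21637, p(38)=26015, p(39)=31185, p(40)=37338, p(41)=44583, p(42)=53174, p(43)=63261, p(44)=75175, p(45)=89134, p(46)=105558, p(47)=124754, p(48)=147273, p(49)=173525, p(50)=204226, p(51)=239943, p(52)=281589, p(53)=329931, p(54)=386155, p(55)=451276, p(56)=526823, p(57)=614154, p(58)=715220, p(59)=831820, p(60)=966467, p(61)=1121505, p(62)=1300156, p(63)=1505499, p(64)=1741630, p(65)=2012558, p(66)=2323520, p(67)=2679689, p(68)=3087735, p(69)=3554345, p(70)=4087968, p(71)=4697205, p(72)=5392783, p(73)=6185689, p(74)=7089500, p(75)=8118264.
Final step: p(76) = p(75) + p(74) - p(71) - p(69) + p(64) + p(61) - p(54) - p(50) + p(41) + p(36) - p(25) - p(19) + p(6)
= 8118264 + 7089500 - 4697205 - 3554345 + 1741630 + 1121505 - 386155 - 204226 + 44583 + 17977 - 1958 - 490 + 11
= 9289091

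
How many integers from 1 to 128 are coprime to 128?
64

128 = 2^7
φ(n) = n × ∏(1 - 1/p) for each prime p dividing n
φ(128) = 128 × (1 - 1/2) = 64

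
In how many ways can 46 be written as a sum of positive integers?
105558

p(n) counts ways to write n as a sum of positive integers (order ignored).
Euler's pentagonal recurrence: p(k) = p(k-1) + p(k-2) - p(k-5) - p(k-7) + p(k-12) + p(k-15) - ... (offsets j(3j∓1)/2, signs ++--, p(0)=1, p(<0)=0).
DP table for k = 0..45: p(0)=1, p(1)=1, p(2)=2, p(3)=3, p(4)=5, p(5)=7, p(6)=11, p(7)=15, p(8)=22, p(9)=30, p(10)=42, p(11)=56, p(12)=77, p(13)=101, p(14)=135, p(15)=176, p(16)=231, p(17)=297, p(18)=385, p(19)=490, p(20)=627, p(21)=792, p(22)=1002, p(23)=1255, p(24)=1575, p(25)=1958, p(26)=2436, p(27)=3010, p(28)=3718, p(29)=4565, p(30)=5604, p(31)=6842, p(32)=8349, p(33)=10143, p(34)=12310, p(35)=14883, p(36)=17977, p(37)=21637, p(38)=26015, p(39)=31185, p(40)=37338, p(41)=44583, p(42)=53174, p(43)=63261, p(44)=75175, p(45)=89134.
Final step: p(46) = p(45) + p(44) - p(41) - p(39) + p(34) + p(31) - p(24) - p(20) + p(11) + p(6)
= 89134 + 75175 - 44583 - 31185 + 12310 + 6842 - 1575 - 627 + 56 + 11
= 105558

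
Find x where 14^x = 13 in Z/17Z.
4

Baby-step giant-step with step n = ⌈√17⌉ = 5.
Baby steps 14^j mod 17 (j:value) for j=0..4: 0:1, 1:14, 2:9, 3:7, 4:13.
h = 13 is already in the table at j=4, so x = 4.
Check: 14^4 ≡ 13 (mod 17).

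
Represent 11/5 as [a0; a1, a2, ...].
[2; 5]

Euclidean algorithm steps:
11 = 2 × 5 + 1
5 = 5 × 1 + 0
Continued fraction: [2; 5]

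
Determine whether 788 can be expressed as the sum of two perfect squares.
2² + 28² (a=2, b=28)

Factorization: 788 = 2^2 × 197
By Fermat: n is sum of two squares iff every prime p ≡ 3 (mod 4) appears to even power.
All primes ≡ 3 (mod 4) appear to even power.
Search a = 0, 1, 2, … for 788 - a² a perfect square: first hit at a = 2: 788 - 4 = 784 = 28².
788 = 2² + 28² = 4 + 784 ✓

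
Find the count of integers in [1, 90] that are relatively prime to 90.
24

90 = 2 × 3^2 × 5
φ(n) = n × ∏(1 - 1/p) for each prime p dividing n
φ(90) = 90 × (1 - 1/2) × (1 - 1/3) × (1 - 1/5) = 24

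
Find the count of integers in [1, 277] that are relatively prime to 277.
276

277 = 277
φ(n) = n × ∏(1 - 1/p) for each prime p dividing n
φ(277) = 277 × (1 - 1/277) = 276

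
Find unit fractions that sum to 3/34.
1/12 + 1/204

Greedy algorithm:
3/34: ceiling(34/3) = 12, use 1/12
1/204: ceiling(204/1) = 204, use 1/204
Result: 3/34 = 1/12 + 1/204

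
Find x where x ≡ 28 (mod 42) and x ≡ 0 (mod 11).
154

Using Chinese Remainder Theorem:
M = 42 × 11 = 462
M1 = 11, M2 = 42
y1 = 11^(-1) mod 42 = 23
y2 = 42^(-1) mod 11 = 5
x = (28×11×23 + 0×42×5) mod 462 = 154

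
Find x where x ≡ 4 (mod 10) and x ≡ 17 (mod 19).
74

Using Chinese Remainder Theorem:
M = 10 × 19 = 190
M1 = 19, M2 = 10
y1 = 19^(-1) mod 10 = 9
y2 = 10^(-1) mod 19 = 2
x = (4×19×9 + 17×10×2) mod 190 = 74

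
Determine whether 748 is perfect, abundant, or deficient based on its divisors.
abundant

Proper divisors of 748: sum = 1 + 2 + 4 + 11 + 17 + 22 + 34 + 44 + 68 + 187 + 374 = 764
Since 764 > 748, 748 is abundant.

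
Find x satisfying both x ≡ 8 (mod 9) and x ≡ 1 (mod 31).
125

Using Chinese Remainder Theorem:
M = 9 × 31 = 279
M1 = 31, M2 = 9
y1 = 31^(-1) mod 9 = 7
y2 = 9^(-1) mod 31 = 7
x = (8×31×7 + 1×9×7) mod 279 = 125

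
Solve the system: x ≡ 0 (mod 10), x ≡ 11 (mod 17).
130

Using Chinese Remainder Theorem:
M = 10 × 17 = 170
M1 = 17, M2 = 10
y1 = 17^(-1) mod 10 = 3
y2 = 10^(-1) mod 17 = 12
x = (0×17×3 + 11×10×12) mod 170 = 130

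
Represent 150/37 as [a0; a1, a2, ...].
[4; 18, 2]

Euclidean algorithm steps:
150 = 4 × 37 + 2
37 = 18 × 2 + 1
2 = 2 × 1 + 0
Continued fraction: [4; 18, 2]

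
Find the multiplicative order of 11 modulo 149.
148

149 is prime, so ord(11) divides φ(149) = 148.
Divisors of 148: 1, 2, 4, 37, 74, 148.
Repeated squaring: 11^1 ≡ 11, 11^2 ≡ 121, 11^4 ≡ 39, 11^8 ≡ 31, 11^16 ≡ 67, 11^32 ≡ 19, 11^64 ≡ 63, 11^128 ≡ 95 (mod 149).
Test 11^d mod 149 for each divisor d in increasing order:
11^1 ≡ 11
11^2 ≡ 121
11^4 ≡ 39
11^37 = 11^32·11^4·11^1 ≡ 105
11^74 = 11^64·11^8·11^2 ≡ 148
11^148 = 11^128·11^16·11^4 ≡ 1  ← first divisor giving 1
The order is 148.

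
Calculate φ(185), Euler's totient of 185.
144

185 = 5 × 37
φ(n) = n × ∏(1 - 1/p) for each prime p dividing n
φ(185) = 185 × (1 - 1/5) × (1 - 1/37) = 144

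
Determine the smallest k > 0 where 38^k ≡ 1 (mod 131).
65

131 is prime, so ord(38) divides φ(131) = 130.
Divisors of 130: 1, 2, 5, 10, 13, 26, 65, 130.
Repeated squaring: 38^1 ≡ 38, 38^2 ≡ 3, 38^4 ≡ 9, 38^8 ≡ 81, 38^16 ≡ 11, 38^32 ≡ 121, 38^64 ≡ 100, 38^128 ≡ 44 (mod 131).
Test 38^d mod 131 for each divisor d in increasing order:
38^1 ≡ 38
38^2 ≡ 3
38^5 = 38^4·38^1 ≡ 80
38^10 = 38^8·38^2 ≡ 112
38^13 = 38^8·38^4·38^1 ≡ 61
38^26 = 38^16·38^8·38^2 ≡ 53
38^65 = 38^64·38^1 ≡ 1  ← first divisor giving 1
The order is 65.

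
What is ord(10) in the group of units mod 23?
22

23 is prime, so ord(10) divides φ(23) = 22.
Divisors of 22: 1, 2, 11, 22.
Repeated squaring: 10^1 ≡ 10, 10^2 ≡ 8, 10^4 ≡ 18, 10^8 ≡ 2, 10^16 ≡ 4 (mod 23).
Test 10^d mod 23 for each divisor d in increasing order:
10^1 ≡ 10
10^2 ≡ 8
10^11 = 10^8·10^2·10^1 ≡ 22
10^22 = 10^16·10^4·10^2 ≡ 1  ← first divisor giving 1
The order is 22.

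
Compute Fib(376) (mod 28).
7

Matrix identity: Q^n = [[F_(n+1), F_n], [F_n, F_(n-1)]] with Q = [[1,1],[1,0]].
n = 376 = 101111000₂. Square-and-multiply, entries mod 28:
Q^1 = [[1,1],[1,0]]
Q^2 = (Q^1)² = [[2,1],[1,1]]
Q^5 = (Q^2)²·Q = [[8,5],[5,3]]
Q^11 = (Q^5)²·Q = [[4,5],[5,27]]
Q^23 = (Q^11)²·Q = [[0,13],[13,15]]
Q^47 = (Q^23)²·Q = [[0,1],[1,27]]
Q^94 = (Q^47)² = [[1,27],[27,2]]
Q^188 = (Q^94)² = [[2,25],[25,5]]
Q^376 = (Q^188)² = [[13,7],[7,6]]
F_376 mod 28 = Q^376[0][1] = 7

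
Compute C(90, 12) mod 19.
15

Using Lucas' theorem:
Write n=90 and k=12 in base 19:
n in base 19: [4, 14]
k in base 19: [0, 12]
C(90,12) mod 19 = ∏ C(n_i, k_i) mod 19
Digit binomials (mod 19): C(4,0) = 1; C(14,12) = 91 ≡ 15
Product: 1 × 15 = 15 ≡ 15 (mod 19)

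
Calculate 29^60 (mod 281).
79

Repeated squaring. Binary of 60 = 111100.
29^1 ≡ 29 (mod 281); 29^2 ≡ 279 (mod 281); 29^4 ≡ 4 (mod 281); 29^8 ≡ 16 (mod 281); 29^16 ≡ 256 (mod 281); 29^32 ≡ 63 (mod 281)
29^60 = 29^4 × 29^8 × 29^16 × 29^32 ≡ 79 (mod 281)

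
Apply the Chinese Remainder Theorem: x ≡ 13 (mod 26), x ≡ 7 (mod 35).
637

Using Chinese Remainder Theorem:
M = 26 × 35 = 910
M1 = 35, M2 = 26
y1 = 35^(-1) mod 26 = 3
y2 = 26^(-1) mod 35 = 31
x = (13×35×3 + 7×26×31) mod 910 = 637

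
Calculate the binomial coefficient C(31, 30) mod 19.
12

Using Lucas' theorem:
Write n=31 and k=30 in base 19:
n in base 19: [1, 12]
k in base 19: [1, 11]
C(31,30) mod 19 = ∏ C(n_i, k_i) mod 19
Digit binomials (mod 19): C(1,1) = 1; C(12,11) = 12
Product: 1 × 12 = 12 ≡ 12 (mod 19)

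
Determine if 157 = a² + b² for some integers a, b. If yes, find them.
6² + 11² (a=6, b=11)

Factorization: 157 = 157
By Fermat: n is sum of two squares iff every prime p ≡ 3 (mod 4) appears to even power.
All primes ≡ 3 (mod 4) appear to even power.
Search a = 0, 1, 2, … for 157 - a² a perfect square: first hit at a = 6: 157 - 36 = 121 = 11².
157 = 6² + 11² = 36 + 121 ✓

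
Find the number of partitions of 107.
431149389

p(n) counts ways to write n as a sum of positive integers (order ignored).
Euler's pentagonal recurrence: p(k) = p(k-1) + p(k-2) - p(k-5) - p(k-7) + p(k-12) + p(k-15) - ... (offsets j(3j∓1)/2, signs ++--, p(0)=1, p(<0)=0).
DP table for k = 0..106: p(0)=1, p(1)=1, p(2)=2, p(3)=3, p(4)=5, p(5)=7, p(6)=11, p(7)=15, p(8)=22, p(9)=30, p(10)=42, p(11)=56, p(12)=77, p(13)=101, p(14)=135, p(15)=176, p(16)=231, p(17)=297, p(18)=385, p(19)=490, p(20)=627, p(21)=792, p(22)=1002, p(23)=1255, p(24)=1575, p(25)=1958, p(26)=2436, p(27)=3010, p(28)=3718, p(29)=4565, p(30)=5604, p(31)=6842, p(32)=8349, p(33)=10143, p(34)=12310, p(35)=14883, p(36)=17977, p(37)=21637, p(38)=26015, p(39)=31185, p(40)=37338, p(41)=44583, p(42)=53174, p(43)=63261, p(44)=75175, p(45)=89134, p(46)=105558, p(47)=124754, p(48)=147273, p(49)=173525, p(50)=204226, p(51)=239943, p(52)=281589, p(53)=329931, p(54)=386155, p(55)=451276, p(56)=526823, p(57)=614154, p(58)=715220, p(59)=831820, p(60)=966467, p(61)=1121505, p(62)=1300156, p(63)=1505499, p(64)=1741630, p(65)=2012558, p(66)=2323520, p(67)=2679689, p(68)=3087735, p(69)=3554345, p(70)=4087968, p(71)=4697205, p(72)=5392783, p(73)=6185689, p(74)=7089500, p(75)=8118264, p(76)=9289091, p(77)=10619863, p(78)=12132164, p(79)=13848650, p(80)=15796476, p(81)=18004327, p(82)=20506255, p(83)=23338469, p(84)=26543660, p(85)=30167357, p(86)=34262962, p(87)=38887673, p(88)=44108109, p(89)=49995925, p(90)=56634173, p(91)=64112359, p(92)=72533807, p(93)=82010177, p(94)=92669720, p(95)=104651419, p(96)=118114304, p(97)=133230930, p(98)=150198136, p(99)=169229875, p(100)=190569292, p(101)=214481126, p(102)=241265379, p(103)=271248950, p(104)=304801365, p(105)=342325709, p(106)=384276336.
Final step: p(107) = p(106) + p(105) - p(102) - p(100) + p(95) + p(92) - p(85) - p(81) + p(72) + p(67) - p(56) - p(50) + p(37) + p(30) - p(15) - p(7)
= 384276336 + 342325709 - 241265379 - 190569292 + 104651419 + 72533807 - 30167357 - 18004327 + 5392783 + 2679689 - 526823 - 204226 + 21637 + 5604 - 176 - 15
= 431149389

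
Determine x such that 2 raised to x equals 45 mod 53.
29

Baby-step giant-step with step n = ⌈√53⌉ = 8.
Baby steps 2^j mod 53 (j:value) for j=0..7: 0:1, 1:2, 2:4, 3:8, 4:16, 5:32, 6:11, 7:22.
Giant-step multiplier: 2^(-8) ≡ 2^(52-8) = 2^44 ≡ 47 (mod 53).
Giant steps γ_i = 45·47^i mod 53: γ_0=45, γ_1=48, γ_2=30, γ_3=32 (in table at j=5).
x = i·n + j = 3·8 + 5 = 29.
Check: 2^29 ≡ 45 (mod 53).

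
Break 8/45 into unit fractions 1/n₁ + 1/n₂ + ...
1/6 + 1/90

Greedy algorithm:
8/45: ceiling(45/8) = 6, use 1/6
1/90: ceiling(90/1) = 90, use 1/90
Result: 8/45 = 1/6 + 1/90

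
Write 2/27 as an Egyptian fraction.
1/14 + 1/378

Greedy algorithm:
2/27: ceiling(27/2) = 14, use 1/14
1/378: ceiling(378/1) = 378, use 1/378
Result: 2/27 = 1/14 + 1/378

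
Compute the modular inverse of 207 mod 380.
123

gcd(207, 380) = 1, so the inverse exists.
Extended Euclidean algorithm on (380, 207):
380 = 1 × 207 + 173  ⟹  173 = (1)·380 + (-1)·207
207 = 1 × 173 + 34  ⟹  34 = (-1)·380 + (2)·207
173 = 5 × 34 + 3  ⟹  3 = (6)·380 + (-11)·207
34 = 11 × 3 + 1  ⟹  1 = (-67)·380 + (123)·207
So (123)·207 ≡ 1 (mod 380), i.e. 207^(-1) ≡ 123 (mod 380).
Check: 207 × 123 = 25461 ≡ 1 (mod 380)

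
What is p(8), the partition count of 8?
22

p(n) counts ways to write n as a sum of positive integers (order ignored).
Examples: 8; 7 + 1; 6 + 2; 6 + 1 + 1; 5 + 3; ... (22 total)
p(8) = 22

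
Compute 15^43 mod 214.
127

Repeated squaring. Binary of 43 = 101011.
15^1 ≡ 15 (mod 214); 15^2 ≡ 11 (mod 214); 15^4 ≡ 121 (mod 214); 15^8 ≡ 89 (mod 214); 15^16 ≡ 3 (mod 214); 15^32 ≡ 9 (mod 214)
15^43 = 15^1 × 15^2 × 15^8 × 15^32 ≡ 127 (mod 214)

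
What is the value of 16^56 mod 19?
9

Repeated squaring. Binary of 56 = 111000.
16^1 ≡ 16 (mod 19); 16^2 ≡ 9 (mod 19); 16^4 ≡ 5 (mod 19); 16^8 ≡ 6 (mod 19); 16^16 ≡ 17 (mod 19); 16^32 ≡ 4 (mod 19)
16^56 = 16^8 × 16^16 × 16^32 ≡ 9 (mod 19)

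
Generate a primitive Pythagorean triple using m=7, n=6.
(13, 84, 85)

Euclid's formula: a = m² - n², b = 2mn, c = m² + n²
m = 7, n = 6
a = 7² - 6² = 49 - 36 = 13
b = 2 × 7 × 6 = 84
c = 7² + 6² = 49 + 36 = 85
Verification: 13² + 84² = 169 + 7056 = 7225 = 85² ✓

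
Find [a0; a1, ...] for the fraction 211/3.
[70; 3]

Euclidean algorithm steps:
211 = 70 × 3 + 1
3 = 3 × 1 + 0
Continued fraction: [70; 3]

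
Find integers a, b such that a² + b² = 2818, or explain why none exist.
3² + 53² (a=3, b=53)

Factorization: 2818 = 2 × 1409
By Fermat: n is sum of two squares iff every prime p ≡ 3 (mod 4) appears to even power.
All primes ≡ 3 (mod 4) appear to even power.
Search a = 0, 1, 2, … for 2818 - a² a perfect square: first hit at a = 3: 2818 - 9 = 2809 = 53².
2818 = 3² + 53² = 9 + 2809 ✓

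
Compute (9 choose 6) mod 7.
0

Using Lucas' theorem:
Write n=9 and k=6 in base 7:
n in base 7: [1, 2]
k in base 7: [0, 6]
C(9,6) mod 7 = ∏ C(n_i, k_i) mod 7
Digit binomials (mod 7): C(1,0) = 1; C(2,6) = 0 (k_i > n_i)
Product: 1 × 0 = 0 ≡ 0 (mod 7)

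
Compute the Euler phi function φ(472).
232

472 = 2^3 × 59
φ(n) = n × ∏(1 - 1/p) for each prime p dividing n
φ(472) = 472 × (1 - 1/2) × (1 - 1/59) = 232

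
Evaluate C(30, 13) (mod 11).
1

Using Lucas' theorem:
Write n=30 and k=13 in base 11:
n in base 11: [2, 8]
k in base 11: [1, 2]
C(30,13) mod 11 = ∏ C(n_i, k_i) mod 11
Digit binomials (mod 11): C(2,1) = 2; C(8,2) = 28 ≡ 6
Product: 2 × 6 = 12 ≡ 1 (mod 11)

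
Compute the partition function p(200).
3972999029388

p(n) counts ways to write n as a sum of positive integers (order ignored).
Euler's pentagonal recurrence: p(k) = p(k-1) + p(k-2) - p(k-5) - p(k-7) + p(k-12) + p(k-15) - ... (offsets j(3j∓1)/2, signs ++--, p(0)=1, p(<0)=0).
DP table for k = 0..199: p(0)=1, p(1)=1, p(2)=2, p(3)=3, p(4)=5, p(5)=7, p(6)=11, p(7)=15, p(8)=22, p(9)=30, p(10)=42, p(11)=56, p(12)=77, p(13)=101, p(14)=135, p(15)=176, p(16)=231, p(17)=297, p(18)=385, p(19)=490, p(20)=627, p(21)=792, p(22)=1002, p(23)=1255, p(24)=1575, p(25)=1958, p(26)=2436, p(27)=3010, p(28)=3718, p(29)=4565, p(30)=5604, p(31)=6842, p(32)=8349, p(33)=10143, p(34)=12310, p(35)=14883, p(36)=17977, p(37)=21637, p(38)=26015, p(39)=31185, p(40)=37338, p(41)=44583, p(42)=53174, p(43)=63261, p(44)=75175, p(45)=89134, p(46)=105558, p(47)=124754, p(48)=147273, p(49)=173525, p(50)=204226, p(51)=239943, p(52)=281589, p(53)=329931, p(54)=386155, p(55)=451276, p(56)=526823, p(57)=614154, p(58)=715220, p(59)=831820, p(60)=966467, p(61)=1121505, p(62)=1300156, p(63)=1505499, p(64)=1741630, p(65)=2012558, p(66)=2323520, p(67)=2679689, p(68)=3087735, p(69)=3554345, p(70)=4087968, p(71)=4697205, p(72)=5392783, p(73)=6185689, p(74)=7089500, p(75)=8118264, p(76)=9289091, p(77)=10619863, p(78)=12132164, p(79)=13848650, p(80)=15796476, p(81)=18004327, p(82)=20506255, p(83)=23338469, p(84)=26543660, p(85)=30167357, p(86)=34262962, p(87)=38887673, p(88)=44108109, p(89)=49995925, p(90)=56634173, p(91)=64112359, p(92)=72533807, p(93)=82010177, p(94)=92669720, p(95)=104651419, p(96)=118114304, p(97)=133230930, p(98)=150198136, p(99)=169229875, p(100)=190569292, p(101)=214481126, p(102)=241265379, p(103)=271248950, p(104)=304801365, p(105)=342325709, p(106)=384276336, p(107)=431149389, p(108)=483502844, p(109)=541946240, p(110)=607163746, p(111)=679903203, p(112)=761002156, p(113)=851376628, p(114)=952050665, p(115)=1064144451, p(116)=1188908248, p(117)=1327710076, p(118)=1482074143, p(119)=1653668665, p(120)=1844349560, p(121)=2056148051, p(122)=2291320912, p(123)=2552338241, p(124)=2841940500, p(125)=3163127352, p(126)=3519222692, p(127)=3913864295, p(128)=4351078600, p(129)=4835271870, p(130)=5371315400, p(131)=5964539504, p(132)=6620830889, p(133)=7346629512, p(134)=8149040695, p(135)=9035836076, p(136)=10015581680, p(137)=11097645016, p(138)=12292341831, p(139)=13610949895, p(140)=15065878135, p(141)=16670689208, p(142)=18440293320, p(143)=20390982757, p(144)=22540654445, p(145)=24908858009, p(146)=27517052599, p(147)=30388671978, p(148)=33549419497, p(149)=37027355200, p(150)=40853235313, p(151)=45060624582, p(152)=49686288421, p(153)=54770336324, p(154)=60356673280, p(155)=66493182097, p(156)=73232243759, p(157)=80630964769, p(158)=88751778802, p(159)=97662728555, p(160)=107438159466, p(161)=118159068427, p(162)=129913904637, p(163)=142798995930, p(164)=156919475295, p(165)=172389800255, p(166)=189334822579, p(167)=207890420102, p(168)=228204732751, p(169)=250438925115, p(170)=274768617130, p(171)=301384802048, p(172)=330495499613, p(173)=362326859895, p(174)=397125074750, p(175)=435157697830, p(176)=476715857290, p(177)=522115831195, p(178)=571701605655, p(179)=625846753120, p(180)=684957390936, p(181)=749474411781, p(182)=819876908323, p(183)=896684817527, p(184)=980462880430, p(185)=1071823774337, p(186)=1171432692373, p(187)=1280011042268, p(188)=1398341745571, p(189)=1527273599625, p(190)=1667727404093, p(191)=1820701100652, p(192)=1987276856363, p(193)=2168627105469, p(194)=2366022741845, p(195)=2580840212973, p(196)=2814570987591, p(197)=3068829878530, p(198)=3345365983698, p(199)=3646072432125.
Final step: p(200) = p(199) + p(198) - p(195) - p(193) + p(188) + p(185) - p(178) - p(174) + p(165) + p(160) - p(149) - p(143) + p(130) + p(123) - p(108) - p(100) + p(83) + p(74) - p(55) - p(45) + p(24) + p(13)
= 3646072432125 + 3345365983698 - 2580840212973 - 2168627105469 + 1398341745571 + 1071823774337 - 571701605655 - 397125074750 + 172389800255 + 107438159466 - 37027355200 - 20390982757 + 5371315400 + 2552338241 - 483502844 - 190569292 + 23338469 + 7089500 - 451276 - 89134 + 1575 + 101
= 3972999029388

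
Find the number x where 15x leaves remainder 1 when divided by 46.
43

gcd(15, 46) = 1, so the inverse exists.
Extended Euclidean algorithm on (46, 15):
46 = 3 × 15 + 1  ⟹  1 = (1)·46 + (-3)·15
So (-3)·15 ≡ 1 (mod 46), i.e. 15^(-1) ≡ -3 ≡ 43 (mod 46).
Check: 15 × 43 = 645 ≡ 1 (mod 46)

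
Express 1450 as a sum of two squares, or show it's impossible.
9² + 37² (a=9, b=37)

Factorization: 1450 = 2 × 5^2 × 29
By Fermat: n is sum of two squares iff every prime p ≡ 3 (mod 4) appears to even power.
All primes ≡ 3 (mod 4) appear to even power.
Search a = 0, 1, 2, … for 1450 - a² a perfect square: first hit at a = 9: 1450 - 81 = 1369 = 37².
1450 = 9² + 37² = 81 + 1369 ✓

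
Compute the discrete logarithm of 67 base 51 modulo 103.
31

Baby-step giant-step with step n = ⌈√103⌉ = 11.
Baby steps 51^j mod 103 (j:value) for j=0..10: 0:1, 1:51, 2:26, 3:90, 4:58, 5:74, 6:66, 7:70, 8:68, 9:69, 10:17.
Giant-step multiplier: 51^(-11) ≡ 51^(102-11) = 51^91 ≡ 12 (mod 103).
Giant steps γ_i = 67·12^i mod 103: γ_0=67, γ_1=83, γ_2=69 (in table at j=9).
x = i·n + j = 2·11 + 9 = 31.
Check: 51^31 ≡ 67 (mod 103).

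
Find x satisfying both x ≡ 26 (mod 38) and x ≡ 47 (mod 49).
292

Using Chinese Remainder Theorem:
M = 38 × 49 = 1862
M1 = 49, M2 = 38
y1 = 49^(-1) mod 38 = 7
y2 = 38^(-1) mod 49 = 40
x = (26×49×7 + 47×38×40) mod 1862 = 292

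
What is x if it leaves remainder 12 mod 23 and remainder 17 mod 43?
748

Using Chinese Remainder Theorem:
M = 23 × 43 = 989
M1 = 43, M2 = 23
y1 = 43^(-1) mod 23 = 15
y2 = 23^(-1) mod 43 = 15
x = (12×43×15 + 17×23×15) mod 989 = 748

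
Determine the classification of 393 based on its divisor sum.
deficient

Proper divisors of 393: sum = 1 + 3 + 131 = 135
Since 135 < 393, 393 is deficient.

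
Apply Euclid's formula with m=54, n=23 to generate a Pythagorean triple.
(2387, 2484, 3445)

Euclid's formula: a = m² - n², b = 2mn, c = m² + n²
m = 54, n = 23
a = 54² - 23² = 2916 - 529 = 2387
b = 2 × 54 × 23 = 2484
c = 54² + 23² = 2916 + 529 = 3445
Verification: 2387² + 2484² = 5697769 + 6170256 = 11868025 = 3445² ✓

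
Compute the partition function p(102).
241265379

p(n) counts ways to write n as a sum of positive integers (order ignored).
Euler's pentagonal recurrence: p(k) = p(k-1) + p(k-2) - p(k-5) - p(k-7) + p(k-12) + p(k-15) - ... (offsets j(3j∓1)/2, signs ++--, p(0)=1, p(<0)=0).
DP table for k = 0..101: p(0)=1, p(1)=1, p(2)=2, p(3)=3, p(4)=5, p(5)=7, p(6)=11, p(7)=15, p(8)=22, p(9)=30, p(10)=42, p(11)=56, p(12)=77, p(13)=101, p(14)=135, p(15)=176, p(16)=231, p(17)=297, p(18)=385, p(19)=490, p(20)=627, p(21)=792, p(22)=1002, p(23)=1255, p(24)=1575, p(25)=1958, p(26)=2436, p(27)=3010, p(28)=3718, p(29)=4565, p(30)=5604, p(31)=6842, p(32)=8349, p(33)=10143, p(34)=12310, p(35)=14883, p(36)=17977, p(37)=21637, p(38)=26015, p(39)=31185, p(40)=37338, p(41)=44583, p(42)=53174, p(43)=63261, p(44)=75175, p(45)=89134, p(46)=105558, p(47)=124754, p(48)=147273, p(49)=173525, p(50)=204226, p(51)=239943, p(52)=281589, p(53)=329931, p(54)=386155, p(55)=451276, p(56)=526823, p(57)=614154, p(58)=715220, p(59)=831820, p(60)=966467, p(61)=1121505, p(62)=1300156, p(63)=1505499, p(64)=1741630, p(65)=2012558, p(66)=2323520, p(67)=2679689, p(68)=3087735, p(69)=3554345, p(70)=4087968, p(71)=4697205, p(72)=5392783, p(73)=6185689, p(74)=7089500, p(75)=8118264, p(76)=9289091, p(77)=10619863, p(78)=12132164, p(79)=13848650, p(80)=15796476, p(81)=18004327, p(82)=20506255, p(83)=23338469, p(84)=26543660, p(85)=30167357, p(86)=34262962, p(87)=38887673, p(88)=44108109, p(89)=49995925, p(90)=56634173, p(91)=64112359, p(92)=72533807, p(93)=82010177, p(94)=92669720, p(95)=104651419, p(96)=118114304, p(97)=133230930, p(98)=150198136, p(99)=169229875, p(100)=190569292, p(101)=214481126.
Final step: p(102) = p(101) + p(100) - p(97) - p(95) + p(90) + p(87) - p(80) - p(76) + p(67) + p(62) - p(51) - p(45) + p(32) + p(25) - p(10) - p(2)
= 214481126 + 190569292 - 133230930 - 104651419 + 56634173 + 38887673 - 15796476 - 9289091 + 2679689 + 1300156 - 239943 - 89134 + 8349 + 1958 - 42 - 2
= 241265379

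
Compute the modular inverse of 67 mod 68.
67

gcd(67, 68) = 1, so the inverse exists.
Extended Euclidean algorithm on (68, 67):
68 = 1 × 67 + 1  ⟹  1 = (1)·68 + (-1)·67
So (-1)·67 ≡ 1 (mod 68), i.e. 67^(-1) ≡ -1 ≡ 67 (mod 68).
Check: 67 × 67 = 4489 ≡ 1 (mod 68)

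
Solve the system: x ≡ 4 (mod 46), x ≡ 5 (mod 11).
280

Using Chinese Remainder Theorem:
M = 46 × 11 = 506
M1 = 11, M2 = 46
y1 = 11^(-1) mod 46 = 21
y2 = 46^(-1) mod 11 = 6
x = (4×11×21 + 5×46×6) mod 506 = 280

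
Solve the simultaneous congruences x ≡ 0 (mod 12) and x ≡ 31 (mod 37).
216

Using Chinese Remainder Theorem:
M = 12 × 37 = 444
M1 = 37, M2 = 12
y1 = 37^(-1) mod 12 = 1
y2 = 12^(-1) mod 37 = 34
x = (0×37×1 + 31×12×34) mod 444 = 216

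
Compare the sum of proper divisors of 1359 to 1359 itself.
deficient

Proper divisors of 1359: sum = 1 + 3 + 9 + 151 + 453 = 617
Since 617 < 1359, 1359 is deficient.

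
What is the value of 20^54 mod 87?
82

Repeated squaring. Binary of 54 = 110110.
20^1 ≡ 20 (mod 87); 20^2 ≡ 52 (mod 87); 20^4 ≡ 7 (mod 87); 20^8 ≡ 49 (mod 87); 20^16 ≡ 52 (mod 87); 20^32 ≡ 7 (mod 87)
20^54 = 20^2 × 20^4 × 20^16 × 20^32 ≡ 82 (mod 87)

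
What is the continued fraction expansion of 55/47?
[1; 5, 1, 7]

Euclidean algorithm steps:
55 = 1 × 47 + 8
47 = 5 × 8 + 7
8 = 1 × 7 + 1
7 = 7 × 1 + 0
Continued fraction: [1; 5, 1, 7]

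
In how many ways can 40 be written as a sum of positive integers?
37338

p(n) counts ways to write n as a sum of positive integers (order ignored).
Euler's pentagonal recurrence: p(k) = p(k-1) + p(k-2) - p(k-5) - p(k-7) + p(k-12) + p(k-15) - ... (offsets j(3j∓1)/2, signs ++--, p(0)=1, p(<0)=0).
DP table for k = 0..39: p(0)=1, p(1)=1, p(2)=2, p(3)=3, p(4)=5, p(5)=7, p(6)=11, p(7)=15, p(8)=22, p(9)=30, p(10)=42, p(11)=56, p(12)=77, p(13)=101, p(14)=135, p(15)=176, p(16)=231, p(17)=297, p(18)=385, p(19)=490, p(20)=627, p(21)=792, p(22)=1002, p(23)=1255, p(24)=1575, p(25)=1958, p(26)=2436, p(27)=3010, p(28)=3718, p(29)=4565, p(30)=5604, p(31)=6842, p(32)=8349, p(33)=10143, p(34)=12310, p(35)=14883, p(36)=17977, p(37)=21637, p(38)=26015, p(39)=31185.
Final step: p(40) = p(39) + p(38) - p(35) - p(33) + p(28) + p(25) - p(18) - p(14) + p(5) + p(0)
= 31185 + 26015 - 14883 - 10143 + 3718 + 1958 - 385 - 135 + 7 + 1
= 37338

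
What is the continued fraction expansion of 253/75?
[3; 2, 1, 2, 9]

Euclidean algorithm steps:
253 = 3 × 75 + 28
75 = 2 × 28 + 19
28 = 1 × 19 + 9
19 = 2 × 9 + 1
9 = 9 × 1 + 0
Continued fraction: [3; 2, 1, 2, 9]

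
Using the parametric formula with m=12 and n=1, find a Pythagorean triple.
(143, 24, 145)

Euclid's formula: a = m² - n², b = 2mn, c = m² + n²
m = 12, n = 1
a = 12² - 1² = 144 - 1 = 143
b = 2 × 12 × 1 = 24
c = 12² + 1² = 144 + 1 = 145
Verification: 143² + 24² = 20449 + 576 = 21025 = 145² ✓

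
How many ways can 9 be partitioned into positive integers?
30

p(n) counts ways to write n as a sum of positive integers (order ignored).
Examples: 9; 8 + 1; 7 + 2; 7 + 1 + 1; 6 + 3; ... (30 total)
p(9) = 30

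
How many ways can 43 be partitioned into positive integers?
63261

p(n) counts ways to write n as a sum of positive integers (order ignored).
Euler's pentagonal recurrence: p(k) = p(k-1) + p(k-2) - p(k-5) - p(k-7) + p(k-12) + p(k-15) - ... (offsets j(3j∓1)/2, signs ++--, p(0)=1, p(<0)=0).
DP table for k = 0..42: p(0)=1, p(1)=1, p(2)=2, p(3)=3, p(4)=5, p(5)=7, p(6)=11, p(7)=15, p(8)=22, p(9)=30, p(10)=42, p(11)=56, p(12)=77, p(13)=101, p(14)=135, p(15)=176, p(16)=231, p(17)=297, p(18)=385, p(19)=490, p(20)=627, p(21)=792, p(22)=1002, p(23)=1255, p(24)=1575, p(25)=1958, p(26)=2436, p(27)=3010, p(28)=3718, p(29)=4565, p(30)=5604, p(31)=6842, p(32)=8349, p(33)=10143, p(34)=12310, p(35)=14883, p(36)=17977, p(37)=21637, p(38)=26015, p(39)=31185, p(40)=37338, p(41)=44583, p(42)=53174.
Final step: p(43) = p(42) + p(41) - p(38) - p(36) + p(31) + p(28) - p(21) - p(17) + p(8) + p(3)
= 53174 + 44583 - 26015 - 17977 + 6842 + 3718 - 792 - 297 + 22 + 3
= 63261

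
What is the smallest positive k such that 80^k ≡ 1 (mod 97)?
96

97 is prime, so ord(80) divides φ(97) = 96.
Divisors of 96: 1, 2, 3, 4, 6, 8, 12, 16, 24, 32, 48, 96.
Repeated squaring: 80^1 ≡ 80, 80^2 ≡ 95, 80^4 ≡ 4, 80^8 ≡ 16, 80^16 ≡ 62, 80^32 ≡ 61, 80^64 ≡ 35 (mod 97).
Test 80^d mod 97 for each divisor d in increasing order:
80^1 ≡ 80
80^2 ≡ 95
80^3 = 80^2·80^1 ≡ 34
80^4 ≡ 4
80^6 = 80^4·80^2 ≡ 89
80^8 ≡ 16
80^12 = 80^8·80^4 ≡ 64
80^16 ≡ 62
80^24 = 80^16·80^8 ≡ 22
80^32 ≡ 61
80^48 = 80^32·80^16 ≡ 96
80^96 = 80^64·80^32 ≡ 1  ← first divisor giving 1
The order is 96.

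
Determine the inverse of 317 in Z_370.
363

gcd(317, 370) = 1, so the inverse exists.
Extended Euclidean algorithm on (370, 317):
370 = 1 × 317 + 53  ⟹  53 = (1)·370 + (-1)·317
317 = 5 × 53 + 52  ⟹  52 = (-5)·370 + (6)·317
53 = 1 × 52 + 1  ⟹  1 = (6)·370 + (-7)·317
So (-7)·317 ≡ 1 (mod 370), i.e. 317^(-1) ≡ -7 ≡ 363 (mod 370).
Check: 317 × 363 = 115071 ≡ 1 (mod 370)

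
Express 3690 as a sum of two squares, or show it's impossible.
21² + 57² (a=21, b=57)

Factorization: 3690 = 2 × 3^2 × 5 × 41
By Fermat: n is sum of two squares iff every prime p ≡ 3 (mod 4) appears to even power.
All primes ≡ 3 (mod 4) appear to even power.
Search a = 0, 1, 2, … for 3690 - a² a perfect square: first hit at a = 21: 3690 - 441 = 3249 = 57².
3690 = 21² + 57² = 441 + 3249 ✓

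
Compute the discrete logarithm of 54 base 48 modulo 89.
3

Baby-step giant-step with step n = ⌈√89⌉ = 10.
Baby steps 48^j mod 89 (j:value) for j=0..9: 0:1, 1:48, 2:79, 3:54, 4:11, 5:83, 6:68, 7:60, 8:32, 9:23.
h = 54 is already in the table at j=3, so x = 3.
Check: 48^3 ≡ 54 (mod 89).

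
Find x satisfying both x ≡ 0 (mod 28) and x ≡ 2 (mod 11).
112

Using Chinese Remainder Theorem:
M = 28 × 11 = 308
M1 = 11, M2 = 28
y1 = 11^(-1) mod 28 = 23
y2 = 28^(-1) mod 11 = 2
x = (0×11×23 + 2×28×2) mod 308 = 112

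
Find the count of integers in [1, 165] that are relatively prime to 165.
80

165 = 3 × 5 × 11
φ(n) = n × ∏(1 - 1/p) for each prime p dividing n
φ(165) = 165 × (1 - 1/3) × (1 - 1/5) × (1 - 1/11) = 80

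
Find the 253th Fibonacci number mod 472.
385

Matrix identity: Q^n = [[F_(n+1), F_n], [F_n, F_(n-1)]] with Q = [[1,1],[1,0]].
n = 253 = 11111101₂. Square-and-multiply, entries mod 472:
Q^1 = [[1,1],[1,0]]
Q^3 = (Q^1)²·Q = [[3,2],[2,1]]
Q^7 = (Q^3)²·Q = [[21,13],[13,8]]
Q^15 = (Q^7)²·Q = [[43,138],[138,377]]
Q^31 = (Q^15)²·Q = [[29,125],[125,376]]
Q^63 = (Q^31)²·Q = [[67,418],[418,121]]
Q^126 = (Q^63)² = [[325,232],[232,93]]
Q^253 = (Q^126)²·Q = [[129,385],[385,216]]
F_253 mod 472 = Q^253[0][1] = 385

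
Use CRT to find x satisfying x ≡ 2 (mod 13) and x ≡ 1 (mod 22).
67

Using Chinese Remainder Theorem:
M = 13 × 22 = 286
M1 = 22, M2 = 13
y1 = 22^(-1) mod 13 = 3
y2 = 13^(-1) mod 22 = 17
x = (2×22×3 + 1×13×17) mod 286 = 67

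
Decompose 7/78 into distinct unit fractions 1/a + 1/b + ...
1/12 + 1/156

Greedy algorithm:
7/78: ceiling(78/7) = 12, use 1/12
1/156: ceiling(156/1) = 156, use 1/156
Result: 7/78 = 1/12 + 1/156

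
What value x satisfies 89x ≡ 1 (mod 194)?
109

gcd(89, 194) = 1, so the inverse exists.
Extended Euclidean algorithm on (194, 89):
194 = 2 × 89 + 16  ⟹  16 = (1)·194 + (-2)·89
89 = 5 × 16 + 9  ⟹  9 = (-5)·194 + (11)·89
16 = 1 × 9 + 7  ⟹  7 = (6)·194 + (-13)·89
9 = 1 × 7 + 2  ⟹  2 = (-11)·194 + (24)·89
7 = 3 × 2 + 1  ⟹  1 = (39)·194 + (-85)·89
So (-85)·89 ≡ 1 (mod 194), i.e. 89^(-1) ≡ -85 ≡ 109 (mod 194).
Check: 89 × 109 = 9701 ≡ 1 (mod 194)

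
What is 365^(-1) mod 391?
15

gcd(365, 391) = 1, so the inverse exists.
Extended Euclidean algorithm on (391, 365):
391 = 1 × 365 + 26  ⟹  26 = (1)·391 + (-1)·365
365 = 14 × 26 + 1  ⟹  1 = (-14)·391 + (15)·365
So (15)·365 ≡ 1 (mod 391), i.e. 365^(-1) ≡ 15 (mod 391).
Check: 365 × 15 = 5475 ≡ 1 (mod 391)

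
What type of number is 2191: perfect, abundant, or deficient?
deficient

Proper divisors of 2191: sum = 1 + 7 + 313 = 321
Since 321 < 2191, 2191 is deficient.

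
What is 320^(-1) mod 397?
232

gcd(320, 397) = 1, so the inverse exists.
Extended Euclidean algorithm on (397, 320):
397 = 1 × 320 + 77  ⟹  77 = (1)·397 + (-1)·320
320 = 4 × 77 + 12  ⟹  12 = (-4)·397 + (5)·320
77 = 6 × 12 + 5  ⟹  5 = (25)·397 + (-31)·320
12 = 2 × 5 + 2  ⟹  2 = (-54)·397 + (67)·320
5 = 2 × 2 + 1  ⟹  1 = (133)·397 + (-165)·320
So (-165)·320 ≡ 1 (mod 397), i.e. 320^(-1) ≡ -165 ≡ 232 (mod 397).
Check: 320 × 232 = 74240 ≡ 1 (mod 397)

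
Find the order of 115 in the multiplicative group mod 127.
63

127 is prime, so ord(115) divides φ(127) = 126.
Divisors of 126: 1, 2, 3, 6, 7, 9, 14, 18, 21, 42, 63, 126.
Repeated squaring: 115^1 ≡ 115, 115^2 ≡ 17, 115^4 ≡ 35, 115^8 ≡ 82, 115^16 ≡ 120, 115^32 ≡ 49, 115^64 ≡ 115 (mod 127).
Test 115^d mod 127 for each divisor d in increasing order:
115^1 ≡ 115
115^2 ≡ 17
115^3 = 115^2·115^1 ≡ 50
115^6 = 115^4·115^2 ≡ 87
115^7 = 115^4·115^2·115^1 ≡ 99
115^9 = 115^8·115^1 ≡ 32
115^14 = 115^8·115^4·115^2 ≡ 22
115^18 = 115^16·115^2 ≡ 8
115^21 = 115^16·115^4·115^1 ≡ 19
115^42 = 115^32·115^8·115^2 ≡ 107
115^63 = 115^32·115^16·115^8·115^4·115^2·115^1 ≡ 1  ← first divisor giving 1
The order is 63.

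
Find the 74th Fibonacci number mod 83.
55

Matrix identity: Q^n = [[F_(n+1), F_n], [F_n, F_(n-1)]] with Q = [[1,1],[1,0]].
n = 74 = 1001010₂. Square-and-multiply, entries mod 83:
Q^1 = [[1,1],[1,0]]
Q^2 = (Q^1)² = [[2,1],[1,1]]
Q^4 = (Q^2)² = [[5,3],[3,2]]
Q^9 = (Q^4)²·Q = [[55,34],[34,21]]
Q^18 = (Q^9)² = [[31,11],[11,20]]
Q^37 = (Q^18)²·Q = [[66,3],[3,63]]
Q^74 = (Q^37)² = [[49,55],[55,77]]
F_74 mod 83 = Q^74[0][1] = 55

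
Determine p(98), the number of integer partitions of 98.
150198136

p(n) counts ways to write n as a sum of positive integers (order ignored).
Euler's pentagonal recurrence: p(k) = p(k-1) + p(k-2) - p(k-5) - p(k-7) + p(k-12) + p(k-15) - ... (offsets j(3j∓1)/2, signs ++--, p(0)=1, p(<0)=0).
DP table for k = 0..97: p(0)=1, p(1)=1, p(2)=2, p(3)=3, p(4)=5, p(5)=7, p(6)=11, p(7)=15, p(8)=22, p(9)=30, p(10)=42, p(11)=56, p(12)=77, p(13)=101, p(14)=135, p(15)=176, p(16)=231, p(17)=297, p(18)=385, p(19)=490, p(20)=627, p(21)=792, p(22)=1002, p(23)=1255, p(24)=1575, p(25)=1958, p(26)=2436, p(27)=3010, p(28)=3718, p(29)=4565, p(30)=5604, p(31)=6842, p(32)=8349, p(33)=10143, p(34)=12310, p(35)=14883, p(36)=17977, p(37)=21637, p(38)=26015, p(39)=31185, p(40)=37338, p(41)=44583, p(42)=53174, p(43)=63261, p(44)=75175, p(45)=89134, p(46)=105558, p(47)=124754, p(48)=147273, p(49)=173525, p(50)=204226, p(51)=239943, p(52)=281589, p(53)=329931, p(54)=386155, p(55)=451276, p(56)=526823, p(57)=614154, p(58)=715220, p(59)=831820, p(60)=966467, p(61)=1121505, p(62)=1300156, p(63)=1505499, p(64)=1741630, p(65)=2012558, p(66)=2323520, p(67)=2679689, p(68)=3087735, p(69)=3554345, p(70)=4087968, p(71)=4697205, p(72)=5392783, p(73)=6185689, p(74)=7089500, p(75)=8118264, p(76)=9289091, p(77)=10619863, p(78)=12132164, p(79)=13848650, p(80)=15796476, p(81)=18004327, p(82)=20506255, p(83)=23338469, p(84)=26543660, p(85)=30167357, p(86)=34262962, p(87)=38887673, p(88)=44108109, p(89)=49995925, p(90)=56634173, p(91)=64112359, p(92)=72533807, p(93)=82010177, p(94)=92669720, p(95)=104651419, p(96)=118114304, p(97)=133230930.
Final step: p(98) = p(97) + p(96) - p(93) - p(91) + p(86) + p(83) - p(76) - p(72) + p(63) + p(58) - p(47) - p(41) + p(28) + p(21) - p(6)
= 133230930 + 118114304 - 82010177 - 64112359 + 34262962 + 23338469 - 9289091 - 5392783 + 1505499 + 715220 - 124754 - 44583 + 3718 + 792 - 11
= 150198136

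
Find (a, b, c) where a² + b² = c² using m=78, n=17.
(5795, 2652, 6373)

Euclid's formula: a = m² - n², b = 2mn, c = m² + n²
m = 78, n = 17
a = 78² - 17² = 6084 - 289 = 5795
b = 2 × 78 × 17 = 2652
c = 78² + 17² = 6084 + 289 = 6373
Verification: 5795² + 2652² = 33582025 + 7033104 = 40615129 = 6373² ✓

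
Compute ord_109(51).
108

109 is prime, so ord(51) divides φ(109) = 108.
Divisors of 108: 1, 2, 3, 4, 6, 9, 12, 18, 27, 36, 54, 108.
Repeated squaring: 51^1 ≡ 51, 51^2 ≡ 94, 51^4 ≡ 7, 51^8 ≡ 49, 51^16 ≡ 3, 51^32 ≡ 9, 51^64 ≡ 81 (mod 109).
Test 51^d mod 109 for each divisor d in increasing order:
51^1 ≡ 51
51^2 ≡ 94
51^3 = 51^2·51^1 ≡ 107
51^4 ≡ 7
51^6 = 51^4·51^2 ≡ 4
51^9 = 51^8·51^1 ≡ 101
51^12 = 51^8·51^4 ≡ 16
51^18 = 51^16·51^2 ≡ 64
51^27 = 51^16·51^8·51^2·51^1 ≡ 33
51^36 = 51^32·51^4 ≡ 63
51^54 = 51^32·51^16·51^4·51^2 ≡ 108
51^108 = 51^64·51^32·51^8·51^4 ≡ 1  ← first divisor giving 1
The order is 108.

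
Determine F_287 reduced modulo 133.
1

Matrix identity: Q^n = [[F_(n+1), F_n], [F_n, F_(n-1)]] with Q = [[1,1],[1,0]].
n = 287 = 100011111₂. Square-and-multiply, entries mod 133:
Q^1 = [[1,1],[1,0]]
Q^2 = (Q^1)² = [[2,1],[1,1]]
Q^4 = (Q^2)² = [[5,3],[3,2]]
Q^8 = (Q^4)² = [[34,21],[21,13]]
Q^17 = (Q^8)²·Q = [[57,1],[1,56]]
Q^35 = (Q^17)²·Q = [[38,58],[58,113]]
Q^71 = (Q^35)²·Q = [[0,20],[20,113]]
Q^143 = (Q^71)²·Q = [[0,1],[1,132]]
Q^287 = (Q^143)²·Q = [[0,1],[1,132]]
F_287 mod 133 = Q^287[0][1] = 1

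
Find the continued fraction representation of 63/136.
[0; 2, 6, 3, 3]

Euclidean algorithm steps:
63 = 0 × 136 + 63
136 = 2 × 63 + 10
63 = 6 × 10 + 3
10 = 3 × 3 + 1
3 = 3 × 1 + 0
Continued fraction: [0; 2, 6, 3, 3]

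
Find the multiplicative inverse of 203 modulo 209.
174

gcd(203, 209) = 1, so the inverse exists.
Extended Euclidean algorithm on (209, 203):
209 = 1 × 203 + 6  ⟹  6 = (1)·209 + (-1)·203
203 = 33 × 6 + 5  ⟹  5 = (-33)·209 + (34)·203
6 = 1 × 5 + 1  ⟹  1 = (34)·209 + (-35)·203
So (-35)·203 ≡ 1 (mod 209), i.e. 203^(-1) ≡ -35 ≡ 174 (mod 209).
Check: 203 × 174 = 35322 ≡ 1 (mod 209)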